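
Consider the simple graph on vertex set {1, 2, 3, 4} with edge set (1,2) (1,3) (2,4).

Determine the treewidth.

1

A width-1 tree decomposition is:
Bags: B1 = {2, 4}  B2 = {1, 2}  B3 = {1, 3}
Tree: B1–B2, B2–B3
Each bag holds 2 vertices, so the decomposition has width 1, which upper-bounds the treewidth. G has an edge, so its treewidth is at least 1. The upper and lower bounds meet at 1, so that is the treewidth.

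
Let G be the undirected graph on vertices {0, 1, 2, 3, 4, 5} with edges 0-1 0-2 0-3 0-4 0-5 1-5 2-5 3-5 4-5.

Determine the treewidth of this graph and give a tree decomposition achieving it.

Treewidth 2.
One such decomposition:
Bags: B1 = {0, 1, 5}  B2 = {0, 3, 5}  B3 = {0, 4, 5}  B4 = {0, 2, 5}
Tree: B1–B2, B2–B3, B3–B4

Each bag holds 3 vertices, so the decomposition has width 2, which upper-bounds the treewidth. Conversely, {0, 1, 5} is a clique of size 3, and the vertices of any clique must share a bag in every tree decomposition; so some bag has ≥ 3 vertices and tw(G) ≥ 2. Therefore the treewidth is 2.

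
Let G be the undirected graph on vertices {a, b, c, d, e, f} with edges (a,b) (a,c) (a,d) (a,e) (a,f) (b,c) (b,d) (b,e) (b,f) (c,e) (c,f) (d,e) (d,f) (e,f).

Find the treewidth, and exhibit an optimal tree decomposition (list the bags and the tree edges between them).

Treewidth 4.
One such decomposition:
Bags: B1 = {a, b, d, e, f}  B2 = {a, b, c, e, f}
Tree: B1–B2

The largest bag has 5 vertices, giving width 4; this decomposition certifies tw(G) ≤ 4. On the other hand G contains the 5-clique {a, b, d, e, f}. A clique must lie in a single bag of any decomposition, so no decomposition can have width below 4. Combining the bounds, tw(G) = 4.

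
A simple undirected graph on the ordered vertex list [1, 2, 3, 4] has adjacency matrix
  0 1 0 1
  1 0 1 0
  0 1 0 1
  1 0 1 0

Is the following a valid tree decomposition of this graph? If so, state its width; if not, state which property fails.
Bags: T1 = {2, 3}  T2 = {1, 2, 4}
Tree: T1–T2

No — edge (4,3) lies in no bag.

A tree decomposition must satisfy three properties: every vertex lies in some bag; for every edge, both endpoints lie together in some bag; and for every vertex, the bags containing it form a connected subtree. Here edge (4,3) lies in no bag, so the decomposition is invalid.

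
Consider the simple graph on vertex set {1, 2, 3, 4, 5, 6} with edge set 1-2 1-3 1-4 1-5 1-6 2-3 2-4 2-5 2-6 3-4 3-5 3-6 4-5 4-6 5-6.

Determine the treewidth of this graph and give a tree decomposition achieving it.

With just one bag of size 6, the width is 6 − 1 = 5, so tw(G) ≤ 5. On the other hand G contains the 6-clique {1, 2, 3, 4, 5, 6}. A clique must lie in a single bag of any decomposition, so no decomposition can have width below 5. Therefore the treewidth is 5.

Treewidth 5.
One such decomposition:
Bags: B1 = {1, 2, 3, 4, 5, 6}
Tree: (single bag)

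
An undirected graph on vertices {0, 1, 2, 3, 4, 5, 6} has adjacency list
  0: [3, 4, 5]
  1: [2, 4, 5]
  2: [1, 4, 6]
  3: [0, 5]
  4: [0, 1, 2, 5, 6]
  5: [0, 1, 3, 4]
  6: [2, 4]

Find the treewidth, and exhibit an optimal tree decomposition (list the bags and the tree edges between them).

Each bag holds 3 vertices, so the decomposition has width 2, which upper-bounds the treewidth. For the lower bound, the 3 vertices {0, 3, 5} are pairwise adjacent, and any tree decomposition puts a clique entirely inside one bag — forcing width ≥ 2. The upper and lower bounds meet at 2, so that is the treewidth.

Treewidth 2.
Bags: B1 = {2, 4, 6}  B2 = {1, 2, 4}  B3 = {1, 4, 5}  B4 = {0, 4, 5}  B5 = {0, 3, 5}
Tree: B1–B2, B2–B3, B3–B4, B4–B5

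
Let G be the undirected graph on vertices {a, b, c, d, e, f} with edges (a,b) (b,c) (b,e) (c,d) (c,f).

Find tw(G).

1

A width-1 tree decomposition is:
Bags: B1 = {a, b}  B2 = {b, c}  B3 = {b, e}  B4 = {c, f}  B5 = {c, d}
Tree: B1–B2, B2–B3, B2–B4, B2–B5
Each bag holds 2 vertices, so the decomposition has width 1, which upper-bounds the treewidth. G has an edge, so its treewidth is at least 1. Hence tw(G) = 1 exactly.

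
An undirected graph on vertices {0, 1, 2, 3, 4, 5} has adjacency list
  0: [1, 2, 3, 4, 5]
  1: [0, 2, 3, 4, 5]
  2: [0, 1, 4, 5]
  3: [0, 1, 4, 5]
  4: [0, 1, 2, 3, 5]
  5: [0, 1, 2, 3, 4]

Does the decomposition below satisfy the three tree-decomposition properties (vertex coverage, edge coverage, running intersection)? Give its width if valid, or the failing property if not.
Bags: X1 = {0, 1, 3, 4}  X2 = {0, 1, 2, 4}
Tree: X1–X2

No — vertex 5 appears in no bag.

A tree decomposition must satisfy three properties: every vertex lies in some bag; for every edge, both endpoints lie together in some bag; and for every vertex, the bags containing it form a connected subtree. Here vertex 5 appears in no bag, so the decomposition is invalid.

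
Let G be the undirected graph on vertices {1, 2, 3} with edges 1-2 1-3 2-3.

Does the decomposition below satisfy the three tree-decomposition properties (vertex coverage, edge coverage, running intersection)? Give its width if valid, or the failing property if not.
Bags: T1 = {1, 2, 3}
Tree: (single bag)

Checking the three conditions: (i) the bags cover all of {1, 2, 3}; (ii) for each edge, some bag contains both endpoints; (iii) the bags containing any fixed vertex form a subtree. All hold, so the decomposition is valid with width 3 − 1 = 2.

Yes; width 2.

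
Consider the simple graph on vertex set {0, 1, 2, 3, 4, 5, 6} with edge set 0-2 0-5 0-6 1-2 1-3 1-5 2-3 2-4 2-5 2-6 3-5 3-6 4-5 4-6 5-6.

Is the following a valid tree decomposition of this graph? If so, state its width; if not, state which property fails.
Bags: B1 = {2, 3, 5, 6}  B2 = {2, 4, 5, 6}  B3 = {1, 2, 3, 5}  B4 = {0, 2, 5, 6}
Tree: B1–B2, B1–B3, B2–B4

Vertex coverage: the bags together contain {0, 1, 2, 3, 4, 5, 6}, the full vertex set. Edge coverage: each edge of G has both endpoints in at least one bag. Running intersection: for every vertex, the bags containing it form a connected subtree. All three properties hold, so this is a valid tree decomposition of width max|bag| − 1 = 3, and hence tw(G) ≤ 3.

Yes; width 3.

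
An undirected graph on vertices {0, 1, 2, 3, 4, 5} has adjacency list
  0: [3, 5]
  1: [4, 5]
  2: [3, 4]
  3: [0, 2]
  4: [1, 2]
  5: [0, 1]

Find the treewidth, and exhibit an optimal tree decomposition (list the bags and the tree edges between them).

Treewidth 2.
One such decomposition:
Bags: B1 = {0, 3, 5}  B2 = {1, 3, 5}  B3 = {1, 3, 4}  B4 = {2, 3, 4}
Tree: B1–B2, B2–B3, B3–B4

Each bag holds 3 vertices, so the decomposition has width 2, which upper-bounds the treewidth. Since 3–0–5–1–4–2–3 is a cycle in G, G is not acyclic. Forests are exactly the graphs of treewidth ≤ 1, so tw(G) ≥ 2. Combining the bounds, tw(G) = 2.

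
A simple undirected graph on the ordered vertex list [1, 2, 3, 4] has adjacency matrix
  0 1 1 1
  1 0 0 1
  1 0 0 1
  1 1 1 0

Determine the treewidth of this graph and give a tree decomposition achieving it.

Treewidth 2.
Bags: B1 = {1, 3, 4}  B2 = {1, 2, 4}
Tree: B1–B2

Each bag holds 3 vertices, so the decomposition has width 2, which upper-bounds the treewidth. Conversely, {1, 2, 4} is a clique of size 3, and the vertices of any clique must share a bag in every tree decomposition; so some bag has ≥ 3 vertices and tw(G) ≥ 2. Combining the bounds, tw(G) = 2.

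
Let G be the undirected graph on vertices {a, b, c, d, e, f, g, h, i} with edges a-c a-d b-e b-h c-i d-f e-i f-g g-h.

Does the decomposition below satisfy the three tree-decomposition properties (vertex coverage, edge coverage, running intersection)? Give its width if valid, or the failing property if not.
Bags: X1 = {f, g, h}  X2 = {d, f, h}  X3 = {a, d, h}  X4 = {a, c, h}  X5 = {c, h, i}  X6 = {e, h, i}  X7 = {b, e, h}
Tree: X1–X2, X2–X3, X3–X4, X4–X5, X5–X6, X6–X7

Checking the three conditions: (i) the bags cover all of {a, b, c, d, e, f, g, h, i}; (ii) for each edge, some bag contains both endpoints; (iii) the bags containing any fixed vertex form a subtree. All hold, so the decomposition is valid with width 3 − 1 = 2.

Yes; width 2.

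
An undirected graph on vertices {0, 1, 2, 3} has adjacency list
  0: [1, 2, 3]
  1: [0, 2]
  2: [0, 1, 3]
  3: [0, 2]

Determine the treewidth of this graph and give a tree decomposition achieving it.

Treewidth 2.
One optimal decomposition is:
Bags: B1 = {0, 1, 2}  B2 = {0, 2, 3}
Tree: B1–B2

The largest bag has 3 vertices, giving width 2; this decomposition certifies tw(G) ≤ 2. Conversely, {0, 1, 2} is a clique of size 3, and the vertices of any clique must share a bag in every tree decomposition; so some bag has ≥ 3 vertices and tw(G) ≥ 2. Hence tw(G) = 2 exactly.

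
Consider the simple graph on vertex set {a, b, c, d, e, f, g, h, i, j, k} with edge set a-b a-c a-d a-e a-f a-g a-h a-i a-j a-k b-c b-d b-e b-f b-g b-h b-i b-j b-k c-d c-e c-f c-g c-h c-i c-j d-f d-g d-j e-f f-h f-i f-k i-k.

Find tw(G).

4

A width-4 tree decomposition is:
Bags: B1 = {a, b, c, f, i}  B2 = {a, b, c, d, f}  B3 = {a, b, c, f, h}  B4 = {a, b, c, d, j}  B5 = {a, b, f, i, k}  B6 = {a, b, c, d, g}  B7 = {a, b, c, e, f}
Tree: B1–B2, B1–B3, B2–B4, B1–B5, B4–B6, B3–B7
Every bag has size at most 5, so the width is 5 − 1 = 4 and tw(G) ≤ 4. Conversely, {a, b, c, d, g} is a clique of size 5, and the vertices of any clique must share a bag in every tree decomposition; so some bag has ≥ 5 vertices and tw(G) ≥ 4. Therefore the treewidth is 4.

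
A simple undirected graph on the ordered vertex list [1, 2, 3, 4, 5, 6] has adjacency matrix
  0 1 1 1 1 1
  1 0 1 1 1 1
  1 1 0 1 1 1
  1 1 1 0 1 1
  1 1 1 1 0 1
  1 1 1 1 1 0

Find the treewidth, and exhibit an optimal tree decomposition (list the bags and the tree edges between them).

Treewidth 5.
One optimal decomposition is:
Bags: B1 = {1, 2, 3, 4, 5, 6}
Tree: (single bag)

With just one bag of size 6, the width is 6 − 1 = 5, so tw(G) ≤ 5. Conversely, {1, 2, 3, 4, 5, 6} is a clique of size 6, and the vertices of any clique must share a bag in every tree decomposition; so some bag has ≥ 6 vertices and tw(G) ≥ 5. Combining the bounds, tw(G) = 5.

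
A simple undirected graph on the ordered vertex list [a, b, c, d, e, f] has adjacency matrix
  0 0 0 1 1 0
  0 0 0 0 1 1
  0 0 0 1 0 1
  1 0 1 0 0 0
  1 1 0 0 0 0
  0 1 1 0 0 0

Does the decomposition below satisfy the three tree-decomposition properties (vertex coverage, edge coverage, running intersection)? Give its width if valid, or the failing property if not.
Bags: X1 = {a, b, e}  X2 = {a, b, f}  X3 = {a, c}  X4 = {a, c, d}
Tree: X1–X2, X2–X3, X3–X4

No — edge (f,c) lies in no bag.

A tree decomposition must satisfy three properties: every vertex lies in some bag; for every edge, both endpoints lie together in some bag; and for every vertex, the bags containing it form a connected subtree. Here edge (f,c) lies in no bag, so the decomposition is invalid.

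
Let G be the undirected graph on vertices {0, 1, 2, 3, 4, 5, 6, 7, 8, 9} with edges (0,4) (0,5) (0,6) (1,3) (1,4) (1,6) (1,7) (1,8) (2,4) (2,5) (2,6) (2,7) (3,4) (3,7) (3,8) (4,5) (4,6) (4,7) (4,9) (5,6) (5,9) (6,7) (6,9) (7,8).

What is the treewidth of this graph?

3

A width-3 tree decomposition is:
Bags: B1 = {1, 3, 4, 7}  B2 = {1, 4, 6, 7}  B3 = {1, 3, 7, 8}  B4 = {2, 4, 6, 7}  B5 = {2, 4, 5, 6}  B6 = {4, 5, 6, 9}  B7 = {0, 4, 5, 6}
Tree: B1–B2, B1–B3, B2–B4, B4–B5, B5–B6, B5–B7
Every bag has size at most 4, so the width is 4 − 1 = 3 and tw(G) ≤ 3. For the lower bound, the 4 vertices {1, 3, 7, 8} are pairwise adjacent, and any tree decomposition puts a clique entirely inside one bag — forcing width ≥ 3. Therefore the treewidth is 3.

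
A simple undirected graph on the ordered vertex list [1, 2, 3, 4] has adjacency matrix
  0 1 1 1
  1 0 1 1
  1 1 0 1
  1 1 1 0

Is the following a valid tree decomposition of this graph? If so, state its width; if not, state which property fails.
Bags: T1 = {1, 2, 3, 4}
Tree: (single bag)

Yes; width 3.

Vertex coverage: the bags together contain {1, 2, 3, 4}, the full vertex set. Edge coverage: each edge of G has both endpoints in at least one bag. Running intersection: for every vertex, the bags containing it form a connected subtree. All three properties hold, so this is a valid tree decomposition of width max|bag| − 1 = 3, and hence tw(G) ≤ 3.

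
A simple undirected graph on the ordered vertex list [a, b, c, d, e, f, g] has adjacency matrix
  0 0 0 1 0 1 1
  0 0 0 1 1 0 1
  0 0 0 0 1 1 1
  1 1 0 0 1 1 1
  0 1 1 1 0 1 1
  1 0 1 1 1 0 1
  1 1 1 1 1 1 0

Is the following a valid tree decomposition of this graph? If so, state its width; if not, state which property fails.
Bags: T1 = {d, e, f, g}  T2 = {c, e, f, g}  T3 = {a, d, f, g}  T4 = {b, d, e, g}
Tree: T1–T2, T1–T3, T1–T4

Yes; width 3.

Vertex coverage: the bags together contain {a, b, c, d, e, f, g}, the full vertex set. Edge coverage: each edge of G has both endpoints in at least one bag. Running intersection: for every vertex, the bags containing it form a connected subtree. All three properties hold, so this is a valid tree decomposition of width max|bag| − 1 = 3, and hence tw(G) ≤ 3.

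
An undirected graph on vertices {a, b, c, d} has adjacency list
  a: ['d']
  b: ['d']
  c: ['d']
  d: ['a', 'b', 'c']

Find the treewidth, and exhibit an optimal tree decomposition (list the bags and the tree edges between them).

Treewidth 1.
One optimal decomposition is:
Bags: B1 = {c, d}  B2 = {a, d}  B3 = {b, d}
Tree: B1–B2, B2–B3

Each bag holds 2 vertices, so the decomposition has width 1, which upper-bounds the treewidth. G has an edge, so its treewidth is at least 1. Therefore the treewidth is 1.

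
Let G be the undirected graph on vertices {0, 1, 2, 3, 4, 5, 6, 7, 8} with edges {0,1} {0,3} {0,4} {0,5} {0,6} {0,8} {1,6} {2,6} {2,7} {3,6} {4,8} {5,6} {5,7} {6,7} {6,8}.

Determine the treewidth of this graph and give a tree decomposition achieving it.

Treewidth 2.
Bags: B1 = {0, 6, 8}  B2 = {0, 1, 6}  B3 = {0, 5, 6}  B4 = {5, 6, 7}  B5 = {2, 6, 7}  B6 = {0, 4, 8}  B7 = {0, 3, 6}
Tree: B1–B2, B1–B3, B3–B4, B4–B5, B1–B6, B3–B7

Every bag has size at most 3, so the width is 3 − 1 = 2 and tw(G) ≤ 2. For the lower bound, the 3 vertices {0, 4, 8} are pairwise adjacent, and any tree decomposition puts a clique entirely inside one bag — forcing width ≥ 2. Therefore the treewidth is 2.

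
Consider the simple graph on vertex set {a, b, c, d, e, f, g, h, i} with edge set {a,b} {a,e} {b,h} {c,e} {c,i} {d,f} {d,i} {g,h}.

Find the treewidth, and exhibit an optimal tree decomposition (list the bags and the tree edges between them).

The largest bag has 2 vertices, giving width 1; this decomposition certifies tw(G) ≤ 1. Since G has at least one edge (e.g. f–d), it is not an edgeless graph, so tw(G) ≥ 1. The upper and lower bounds meet at 1, so that is the treewidth.

Treewidth 1.
One optimal decomposition is:
Bags: B1 = {d, f}  B2 = {d, i}  B3 = {c, i}  B4 = {c, e}  B5 = {a, e}  B6 = {a, b}  B7 = {b, h}  B8 = {g, h}
Tree: B1–B2, B2–B3, B3–B4, B4–B5, B5–B6, B6–B7, B7–B8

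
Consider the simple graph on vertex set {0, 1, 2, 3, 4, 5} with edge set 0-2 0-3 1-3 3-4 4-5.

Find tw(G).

1

A width-1 tree decomposition is:
Bags: B1 = {3, 4}  B2 = {1, 3}  B3 = {4, 5}  B4 = {0, 3}  B5 = {0, 2}
Tree: B1–B2, B1–B3, B2–B4, B4–B5
The largest bag has 2 vertices, giving width 1; this decomposition certifies tw(G) ≤ 1. G has an edge, so its treewidth is at least 1. Therefore the treewidth is 1.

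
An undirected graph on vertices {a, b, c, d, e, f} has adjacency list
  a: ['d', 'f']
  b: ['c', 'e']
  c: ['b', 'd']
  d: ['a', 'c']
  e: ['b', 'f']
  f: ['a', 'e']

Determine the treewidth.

2

A width-2 tree decomposition is:
Bags: B1 = {a, e, f}  B2 = {a, d, e}  B3 = {c, d, e}  B4 = {b, c, e}
Tree: B1–B2, B2–B3, B3–B4
The largest bag has 3 vertices, giving width 2; this decomposition certifies tw(G) ≤ 2. The edges e–f–a–d–c–b–e form a cycle, so G is not a tree and its treewidth is at least 2. The upper and lower bounds meet at 2, so that is the treewidth.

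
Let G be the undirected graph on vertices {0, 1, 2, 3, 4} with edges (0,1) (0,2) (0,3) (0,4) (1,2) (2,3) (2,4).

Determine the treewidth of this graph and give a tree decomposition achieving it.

Each bag holds 3 vertices, so the decomposition has width 2, which upper-bounds the treewidth. For the lower bound, the 3 vertices {0, 1, 2} are pairwise adjacent, and any tree decomposition puts a clique entirely inside one bag — forcing width ≥ 2. Therefore the treewidth is 2.

Treewidth 2.
One optimal decomposition is:
Bags: B1 = {0, 1, 2}  B2 = {0, 2, 4}  B3 = {0, 2, 3}
Tree: B1–B2, B1–B3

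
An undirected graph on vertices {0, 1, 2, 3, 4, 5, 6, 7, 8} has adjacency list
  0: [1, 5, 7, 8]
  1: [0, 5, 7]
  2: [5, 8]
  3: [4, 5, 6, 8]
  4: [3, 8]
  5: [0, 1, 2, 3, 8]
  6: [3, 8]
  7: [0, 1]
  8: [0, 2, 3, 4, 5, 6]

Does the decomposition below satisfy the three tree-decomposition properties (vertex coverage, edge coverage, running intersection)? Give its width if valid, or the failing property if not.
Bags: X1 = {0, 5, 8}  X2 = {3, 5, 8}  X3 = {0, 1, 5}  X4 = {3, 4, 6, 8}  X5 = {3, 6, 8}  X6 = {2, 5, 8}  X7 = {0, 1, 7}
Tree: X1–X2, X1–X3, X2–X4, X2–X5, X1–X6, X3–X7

No — bags containing vertex 6 are not connected in the tree.

A tree decomposition must satisfy three properties: every vertex lies in some bag; for every edge, both endpoints lie together in some bag; and for every vertex, the bags containing it form a connected subtree. Here bags containing vertex 6 are not connected in the tree, so the decomposition is invalid.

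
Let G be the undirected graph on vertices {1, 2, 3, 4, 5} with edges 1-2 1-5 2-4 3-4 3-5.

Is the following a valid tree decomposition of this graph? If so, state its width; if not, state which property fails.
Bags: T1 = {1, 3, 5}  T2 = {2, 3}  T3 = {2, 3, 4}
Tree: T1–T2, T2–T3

No — edge (1,2) lies in no bag.

A tree decomposition must satisfy three properties: every vertex lies in some bag; for every edge, both endpoints lie together in some bag; and for every vertex, the bags containing it form a connected subtree. Here edge (1,2) lies in no bag, so the decomposition is invalid.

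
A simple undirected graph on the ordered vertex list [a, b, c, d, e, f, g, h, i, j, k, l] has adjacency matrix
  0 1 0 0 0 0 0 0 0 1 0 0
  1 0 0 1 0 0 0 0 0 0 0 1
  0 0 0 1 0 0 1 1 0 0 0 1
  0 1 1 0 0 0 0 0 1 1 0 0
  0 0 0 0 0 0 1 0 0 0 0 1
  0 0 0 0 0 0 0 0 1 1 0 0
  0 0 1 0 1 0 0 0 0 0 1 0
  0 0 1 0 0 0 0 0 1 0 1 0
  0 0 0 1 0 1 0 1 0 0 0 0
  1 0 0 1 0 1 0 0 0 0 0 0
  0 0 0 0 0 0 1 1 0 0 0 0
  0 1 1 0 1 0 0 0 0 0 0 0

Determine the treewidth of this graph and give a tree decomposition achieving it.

Treewidth 3.
One such decomposition:
Bags: B1 = {e, g, k, l}  B2 = {c, g, k, l}  B3 = {c, h, k, l}  B4 = {b, c, h, l}  B5 = {b, c, d, h}  B6 = {b, d, h, i}  B7 = {a, b, d, i}  B8 = {a, d, i, j}  B9 = {a, f, i, j}
Tree: B1–B2, B2–B3, B3–B4, B4–B5, B5–B6, B6–B7, B7–B8, B8–B9

Each bag holds 4 vertices, so the decomposition has width 3, which upper-bounds the treewidth. For the lower bound: the 4 vertex sets {e,g,k}, {l}, {c}, {b,d,h,i} are disjoint, each induces a connected subgraph, and every pair is joined by at least one edge of G. Contracting each set to a single vertex therefore yields K_{4} as a minor, and since treewidth is minor-monotone, tw(G) ≥ tw(K_{4}) = 3. Hence tw(G) = 3 exactly.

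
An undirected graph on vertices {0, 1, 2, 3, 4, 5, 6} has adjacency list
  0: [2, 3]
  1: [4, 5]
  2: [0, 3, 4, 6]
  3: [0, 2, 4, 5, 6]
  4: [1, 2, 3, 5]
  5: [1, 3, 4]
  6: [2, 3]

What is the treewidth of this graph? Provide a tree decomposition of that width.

Treewidth 2.
One such decomposition:
Bags: B1 = {0, 2, 3}  B2 = {2, 3, 6}  B3 = {2, 3, 4}  B4 = {3, 4, 5}  B5 = {1, 4, 5}
Tree: B1–B2, B1–B3, B3–B4, B4–B5

Each bag holds 3 vertices, so the decomposition has width 2, which upper-bounds the treewidth. For the lower bound, the 3 vertices {1, 4, 5} are pairwise adjacent, and any tree decomposition puts a clique entirely inside one bag — forcing width ≥ 2. Hence tw(G) = 2 exactly.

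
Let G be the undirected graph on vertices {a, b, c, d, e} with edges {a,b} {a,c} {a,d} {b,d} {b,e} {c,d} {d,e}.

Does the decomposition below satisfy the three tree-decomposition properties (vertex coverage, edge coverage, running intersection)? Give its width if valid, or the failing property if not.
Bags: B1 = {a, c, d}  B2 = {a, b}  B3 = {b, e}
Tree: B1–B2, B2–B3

A tree decomposition must satisfy three properties: every vertex lies in some bag; for every edge, both endpoints lie together in some bag; and for every vertex, the bags containing it form a connected subtree. Here edge (d,b) lies in no bag, so the decomposition is invalid.

No — edge (d,b) lies in no bag.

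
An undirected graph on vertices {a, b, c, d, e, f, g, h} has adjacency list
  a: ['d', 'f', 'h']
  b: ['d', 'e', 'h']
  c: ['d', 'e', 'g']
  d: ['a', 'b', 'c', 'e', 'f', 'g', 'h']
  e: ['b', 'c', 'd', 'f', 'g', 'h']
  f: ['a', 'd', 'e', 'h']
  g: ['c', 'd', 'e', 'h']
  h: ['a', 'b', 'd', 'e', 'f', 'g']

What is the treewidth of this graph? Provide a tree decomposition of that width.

Treewidth 3.
One such decomposition:
Bags: B1 = {b, d, e, h}  B2 = {d, e, g, h}  B3 = {c, d, e, g}  B4 = {d, e, f, h}  B5 = {a, d, f, h}
Tree: B1–B2, B2–B3, B1–B4, B4–B5

The largest bag has 4 vertices, giving width 3; this decomposition certifies tw(G) ≤ 3. Conversely, {d, e, g, h} is a clique of size 4, and the vertices of any clique must share a bag in every tree decomposition; so some bag has ≥ 4 vertices and tw(G) ≥ 3. The upper and lower bounds meet at 3, so that is the treewidth.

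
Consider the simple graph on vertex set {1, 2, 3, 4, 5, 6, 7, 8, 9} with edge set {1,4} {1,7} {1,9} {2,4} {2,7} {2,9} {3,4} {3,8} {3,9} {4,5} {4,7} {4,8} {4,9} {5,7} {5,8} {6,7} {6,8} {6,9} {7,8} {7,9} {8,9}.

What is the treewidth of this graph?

A width-3 tree decomposition is:
Bags: B1 = {3, 4, 8, 9}  B2 = {4, 7, 8, 9}  B3 = {6, 7, 8, 9}  B4 = {4, 5, 7, 8}  B5 = {2, 4, 7, 9}  B6 = {1, 4, 7, 9}
Tree: B1–B2, B2–B3, B2–B4, B2–B5, B2–B6
Every bag has size at most 4, so the width is 4 − 1 = 3 and tw(G) ≤ 3. For the lower bound, the 4 vertices {3, 4, 8, 9} are pairwise adjacent, and any tree decomposition puts a clique entirely inside one bag — forcing width ≥ 3. Hence tw(G) = 3 exactly.

3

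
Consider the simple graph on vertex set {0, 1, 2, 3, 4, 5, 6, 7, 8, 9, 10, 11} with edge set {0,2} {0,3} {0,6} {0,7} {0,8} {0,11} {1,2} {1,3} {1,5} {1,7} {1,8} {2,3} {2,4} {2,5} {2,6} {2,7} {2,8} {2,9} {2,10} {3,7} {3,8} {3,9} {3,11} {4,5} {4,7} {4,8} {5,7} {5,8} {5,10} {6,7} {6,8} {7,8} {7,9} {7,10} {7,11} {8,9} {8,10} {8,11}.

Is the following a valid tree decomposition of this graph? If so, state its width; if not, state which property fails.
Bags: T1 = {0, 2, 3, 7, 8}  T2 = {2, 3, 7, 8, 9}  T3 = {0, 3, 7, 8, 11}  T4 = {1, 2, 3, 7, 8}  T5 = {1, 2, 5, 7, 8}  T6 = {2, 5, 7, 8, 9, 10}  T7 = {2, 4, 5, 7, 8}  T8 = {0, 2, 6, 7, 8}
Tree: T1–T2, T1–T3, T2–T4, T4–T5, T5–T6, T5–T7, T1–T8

A tree decomposition must satisfy three properties: every vertex lies in some bag; for every edge, both endpoints lie together in some bag; and for every vertex, the bags containing it form a connected subtree. Here bags containing vertex 9 are not connected in the tree, so the decomposition is invalid.

No — bags containing vertex 9 are not connected in the tree.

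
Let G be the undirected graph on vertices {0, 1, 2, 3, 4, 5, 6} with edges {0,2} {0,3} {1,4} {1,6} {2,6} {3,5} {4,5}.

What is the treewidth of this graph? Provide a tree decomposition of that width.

Each bag holds 3 vertices, so the decomposition has width 2, which upper-bounds the treewidth. For the lower bound, G contains the cycle 5–4–1–6–2–0–3–5, so G is not a forest; only forests have treewidth ≤ 1, hence tw(G) ≥ 2. Therefore the treewidth is 2.

Treewidth 2.
Bags: B1 = {1, 4, 5}  B2 = {1, 5, 6}  B3 = {2, 5, 6}  B4 = {0, 2, 5}  B5 = {0, 3, 5}
Tree: B1–B2, B2–B3, B3–B4, B4–B5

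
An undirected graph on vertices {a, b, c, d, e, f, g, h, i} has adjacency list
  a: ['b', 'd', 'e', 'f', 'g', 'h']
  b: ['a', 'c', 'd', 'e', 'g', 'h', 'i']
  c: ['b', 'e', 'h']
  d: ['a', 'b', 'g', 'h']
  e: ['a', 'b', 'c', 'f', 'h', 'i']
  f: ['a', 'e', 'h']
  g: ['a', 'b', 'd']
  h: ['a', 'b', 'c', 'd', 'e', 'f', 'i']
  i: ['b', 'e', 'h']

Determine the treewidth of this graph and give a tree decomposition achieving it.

The largest bag has 4 vertices, giving width 3; this decomposition certifies tw(G) ≤ 3. Conversely, {a, b, d, g} is a clique of size 4, and the vertices of any clique must share a bag in every tree decomposition; so some bag has ≥ 4 vertices and tw(G) ≥ 3. Combining the bounds, tw(G) = 3.

Treewidth 3.
One optimal decomposition is:
Bags: B1 = {a, e, f, h}  B2 = {a, b, e, h}  B3 = {b, e, h, i}  B4 = {b, c, e, h}  B5 = {a, b, d, h}  B6 = {a, b, d, g}
Tree: B1–B2, B2–B3, B2–B4, B2–B5, B5–B6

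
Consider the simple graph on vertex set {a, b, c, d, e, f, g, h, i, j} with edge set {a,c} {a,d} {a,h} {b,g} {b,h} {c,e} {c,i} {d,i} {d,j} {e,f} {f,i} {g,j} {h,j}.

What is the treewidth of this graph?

A width-2 tree decomposition is:
Bags: B1 = {c, e, f}  B2 = {c, f, i}  B3 = {a, c, i}  B4 = {a, d, i}  B5 = {a, d, h}  B6 = {d, h, j}  B7 = {b, h, j}  B8 = {b, g, j}
Tree: B1–B2, B2–B3, B3–B4, B4–B5, B5–B6, B6–B7, B7–B8
Every bag has size at most 3, so the width is 3 − 1 = 2 and tw(G) ≤ 2. For the lower bound, G contains the cycle e–f–i–c–e, so G is not a forest; only forests have treewidth ≤ 1, hence tw(G) ≥ 2. Combining the bounds, tw(G) = 2.

2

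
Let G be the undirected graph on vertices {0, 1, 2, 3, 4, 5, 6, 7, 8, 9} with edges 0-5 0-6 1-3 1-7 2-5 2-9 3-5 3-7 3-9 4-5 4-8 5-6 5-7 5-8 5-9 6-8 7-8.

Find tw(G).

2

A width-2 tree decomposition is:
Bags: B1 = {3, 5, 9}  B2 = {3, 5, 7}  B3 = {1, 3, 7}  B4 = {2, 5, 9}  B5 = {5, 7, 8}  B6 = {5, 6, 8}  B7 = {0, 5, 6}  B8 = {4, 5, 8}
Tree: B1–B2, B2–B3, B1–B4, B2–B5, B5–B6, B6–B7, B5–B8
Each bag holds 3 vertices, so the decomposition has width 2, which upper-bounds the treewidth. On the other hand G contains the 3-clique {1, 3, 7}. A clique must lie in a single bag of any decomposition, so no decomposition can have width below 2. Combining the bounds, tw(G) = 2.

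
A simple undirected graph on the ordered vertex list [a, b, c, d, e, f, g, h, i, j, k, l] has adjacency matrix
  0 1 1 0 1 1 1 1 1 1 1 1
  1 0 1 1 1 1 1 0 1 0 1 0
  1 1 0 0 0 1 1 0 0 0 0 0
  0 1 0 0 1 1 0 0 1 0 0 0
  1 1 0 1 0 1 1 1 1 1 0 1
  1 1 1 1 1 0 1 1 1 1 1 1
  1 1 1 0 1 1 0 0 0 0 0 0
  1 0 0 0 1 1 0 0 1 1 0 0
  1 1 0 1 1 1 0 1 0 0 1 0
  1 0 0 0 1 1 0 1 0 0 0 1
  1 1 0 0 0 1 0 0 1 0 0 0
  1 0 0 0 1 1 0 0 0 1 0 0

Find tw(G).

4

A width-4 tree decomposition is:
Bags: B1 = {a, e, f, h, i}  B2 = {a, e, f, h, j}  B3 = {a, b, e, f, i}  B4 = {a, b, f, i, k}  B5 = {a, e, f, j, l}  B6 = {a, b, e, f, g}  B7 = {b, d, e, f, i}  B8 = {a, b, c, f, g}
Tree: B1–B2, B1–B3, B3–B4, B2–B5, B3–B6, B3–B7, B6–B8
Each bag holds 5 vertices, so the decomposition has width 4, which upper-bounds the treewidth. On the other hand G contains the 5-clique {b, d, e, f, i}. A clique must lie in a single bag of any decomposition, so no decomposition can have width below 4. Therefore the treewidth is 4.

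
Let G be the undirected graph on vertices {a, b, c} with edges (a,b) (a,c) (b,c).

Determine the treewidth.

2

A width-2 tree decomposition is:
Bags: B1 = {a, b, c}
Tree: (single bag)
A single bag containing all 3 vertices is trivially a valid decomposition of width 2. Conversely, {a, b, c} is a clique of size 3, and the vertices of any clique must share a bag in every tree decomposition; so some bag has ≥ 3 vertices and tw(G) ≥ 2. The upper and lower bounds meet at 2, so that is the treewidth.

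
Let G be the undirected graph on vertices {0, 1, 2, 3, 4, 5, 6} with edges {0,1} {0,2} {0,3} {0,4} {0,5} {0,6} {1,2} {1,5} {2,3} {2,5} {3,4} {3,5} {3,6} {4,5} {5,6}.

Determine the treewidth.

A width-3 tree decomposition is:
Bags: B1 = {0, 3, 5, 6}  B2 = {0, 2, 3, 5}  B3 = {0, 1, 2, 5}  B4 = {0, 3, 4, 5}
Tree: B1–B2, B2–B3, B1–B4
Every bag has size at most 4, so the width is 4 − 1 = 3 and tw(G) ≤ 3. On the other hand G contains the 4-clique {0, 1, 2, 5}. A clique must lie in a single bag of any decomposition, so no decomposition can have width below 3. Hence tw(G) = 3 exactly.

3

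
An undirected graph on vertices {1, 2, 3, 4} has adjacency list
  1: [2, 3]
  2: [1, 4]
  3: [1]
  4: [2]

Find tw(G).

A width-1 tree decomposition is:
Bags: B1 = {1, 3}  B2 = {1, 2}  B3 = {2, 4}
Tree: B1–B2, B2–B3
Each bag holds 2 vertices, so the decomposition has width 1, which upper-bounds the treewidth. Since G has at least one edge (e.g. 3–1), it is not an edgeless graph, so tw(G) ≥ 1. Therefore the treewidth is 1.

1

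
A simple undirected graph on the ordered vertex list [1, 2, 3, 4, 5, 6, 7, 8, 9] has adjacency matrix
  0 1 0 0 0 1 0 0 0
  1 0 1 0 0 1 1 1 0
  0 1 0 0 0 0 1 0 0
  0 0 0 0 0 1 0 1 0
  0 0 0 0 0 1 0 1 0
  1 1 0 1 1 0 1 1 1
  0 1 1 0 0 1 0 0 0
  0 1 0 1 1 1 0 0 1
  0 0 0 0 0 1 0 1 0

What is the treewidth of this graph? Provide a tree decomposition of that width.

The largest bag has 3 vertices, giving width 2; this decomposition certifies tw(G) ≤ 2. Conversely, {2, 3, 7} is a clique of size 3, and the vertices of any clique must share a bag in every tree decomposition; so some bag has ≥ 3 vertices and tw(G) ≥ 2. The upper and lower bounds meet at 2, so that is the treewidth.

Treewidth 2.
One such decomposition:
Bags: B1 = {2, 6, 8}  B2 = {5, 6, 8}  B3 = {4, 6, 8}  B4 = {1, 2, 6}  B5 = {6, 8, 9}  B6 = {2, 6, 7}  B7 = {2, 3, 7}
Tree: B1–B2, B1–B3, B1–B4, B3–B5, B1–B6, B6–B7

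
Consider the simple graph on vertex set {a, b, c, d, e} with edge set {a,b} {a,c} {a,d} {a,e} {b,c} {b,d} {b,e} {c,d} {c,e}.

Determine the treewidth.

3

A width-3 tree decomposition is:
Bags: B1 = {a, b, c, d}  B2 = {a, b, c, e}
Tree: B1–B2
The largest bag has 4 vertices, giving width 3; this decomposition certifies tw(G) ≤ 3. For the lower bound, the 4 vertices {a, b, c, d} are pairwise adjacent, and any tree decomposition puts a clique entirely inside one bag — forcing width ≥ 3. Hence tw(G) = 3 exactly.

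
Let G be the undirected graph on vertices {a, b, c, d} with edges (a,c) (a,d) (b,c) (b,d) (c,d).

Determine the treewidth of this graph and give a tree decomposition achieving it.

Treewidth 2.
Bags: B1 = {a, c, d}  B2 = {b, c, d}
Tree: B1–B2

Each bag holds 3 vertices, so the decomposition has width 2, which upper-bounds the treewidth. Conversely, {a, c, d} is a clique of size 3, and the vertices of any clique must share a bag in every tree decomposition; so some bag has ≥ 3 vertices and tw(G) ≥ 2. The upper and lower bounds meet at 2, so that is the treewidth.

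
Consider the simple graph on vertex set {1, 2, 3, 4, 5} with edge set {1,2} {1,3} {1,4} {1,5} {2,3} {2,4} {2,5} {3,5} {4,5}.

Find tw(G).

3

A width-3 tree decomposition is:
Bags: B1 = {1, 2, 3, 5}  B2 = {1, 2, 4, 5}
Tree: B1–B2
The largest bag has 4 vertices, giving width 3; this decomposition certifies tw(G) ≤ 3. Conversely, {1, 2, 3, 5} is a clique of size 4, and the vertices of any clique must share a bag in every tree decomposition; so some bag has ≥ 4 vertices and tw(G) ≥ 3. The upper and lower bounds meet at 3, so that is the treewidth.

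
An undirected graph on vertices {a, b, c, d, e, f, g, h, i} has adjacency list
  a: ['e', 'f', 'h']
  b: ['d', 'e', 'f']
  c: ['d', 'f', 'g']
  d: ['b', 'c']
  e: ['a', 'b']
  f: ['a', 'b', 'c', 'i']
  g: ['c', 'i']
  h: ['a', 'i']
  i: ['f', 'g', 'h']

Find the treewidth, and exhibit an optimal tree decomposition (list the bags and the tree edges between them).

Treewidth 3.
Bags: B1 = {b, c, d, e}  B2 = {b, c, e, f}  B3 = {a, c, e, f}  B4 = {a, c, f, g}  B5 = {a, f, g, i}  B6 = {a, g, h, i}
Tree: B1–B2, B2–B3, B3–B4, B4–B5, B5–B6

Each bag holds 4 vertices, so the decomposition has width 3, which upper-bounds the treewidth. For the lower bound: the 4 vertex sets {b,d,e}, {c}, {f}, {a,g,h,i} are disjoint, each induces a connected subgraph, and every pair is joined by at least one edge of G. Contracting each set to a single vertex therefore yields K_{4} as a minor, and since treewidth is minor-monotone, tw(G) ≥ tw(K_{4}) = 3. The upper and lower bounds meet at 3, so that is the treewidth.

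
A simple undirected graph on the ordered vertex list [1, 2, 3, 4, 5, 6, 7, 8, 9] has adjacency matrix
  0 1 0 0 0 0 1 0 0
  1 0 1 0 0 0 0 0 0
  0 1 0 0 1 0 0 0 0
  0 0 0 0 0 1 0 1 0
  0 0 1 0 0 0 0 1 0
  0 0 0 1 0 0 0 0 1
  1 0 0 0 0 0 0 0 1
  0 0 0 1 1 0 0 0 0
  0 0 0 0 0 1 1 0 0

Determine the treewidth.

A width-2 tree decomposition is:
Bags: B1 = {4, 6, 8}  B2 = {6, 8, 9}  B3 = {7, 8, 9}  B4 = {1, 7, 8}  B5 = {1, 2, 8}  B6 = {2, 3, 8}  B7 = {3, 5, 8}
Tree: B1–B2, B2–B3, B3–B4, B4–B5, B5–B6, B6–B7
The largest bag has 3 vertices, giving width 2; this decomposition certifies tw(G) ≤ 2. Since 8–4–6–9–7–1–2–3–5–8 is a cycle in G, G is not acyclic. Forests are exactly the graphs of treewidth ≤ 1, so tw(G) ≥ 2. Therefore the treewidth is 2.

2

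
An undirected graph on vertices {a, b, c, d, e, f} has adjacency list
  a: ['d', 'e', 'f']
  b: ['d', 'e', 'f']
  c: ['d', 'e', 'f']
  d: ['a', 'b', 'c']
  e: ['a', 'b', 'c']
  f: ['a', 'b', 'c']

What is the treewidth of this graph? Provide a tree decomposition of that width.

Treewidth 3.
Bags: B1 = {a, d, e, f}  B2 = {b, d, e, f}  B3 = {c, d, e, f}
Tree: B1–B2, B2–B3

The largest bag has 4 vertices, giving width 3; this decomposition certifies tw(G) ≤ 3. For the lower bound: the 4 vertex sets {a,e}, {b,f}, {d}, {c} are disjoint, each induces a connected subgraph, and every pair is joined by at least one edge of G. Contracting each set to a single vertex therefore yields K_{4} as a minor, and since treewidth is minor-monotone, tw(G) ≥ tw(K_{4}) = 3. The upper and lower bounds meet at 3, so that is the treewidth.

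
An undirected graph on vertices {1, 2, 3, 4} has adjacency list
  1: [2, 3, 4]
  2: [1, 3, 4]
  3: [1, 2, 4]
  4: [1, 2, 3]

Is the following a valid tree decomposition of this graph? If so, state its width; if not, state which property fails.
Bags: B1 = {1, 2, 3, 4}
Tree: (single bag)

Every vertex of G appears in some bag (union = {1, 2, 3, 4}); every edge is covered by a bag; and for each vertex v the set of bags containing v is connected in the bag tree. The decomposition is therefore valid. The largest bag has 4 vertices, so the width is 3.

Yes; width 3.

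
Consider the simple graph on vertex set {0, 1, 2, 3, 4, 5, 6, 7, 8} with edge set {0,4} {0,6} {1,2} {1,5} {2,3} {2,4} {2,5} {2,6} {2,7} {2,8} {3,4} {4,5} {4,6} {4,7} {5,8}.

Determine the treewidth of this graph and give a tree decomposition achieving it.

Every bag has size at most 3, so the width is 3 − 1 = 2 and tw(G) ≤ 2. For the lower bound, the 3 vertices {0, 4, 6} are pairwise adjacent, and any tree decomposition puts a clique entirely inside one bag — forcing width ≥ 2. The upper and lower bounds meet at 2, so that is the treewidth.

Treewidth 2.
One optimal decomposition is:
Bags: B1 = {2, 4, 5}  B2 = {2, 4, 6}  B3 = {2, 4, 7}  B4 = {1, 2, 5}  B5 = {0, 4, 6}  B6 = {2, 3, 4}  B7 = {2, 5, 8}
Tree: B1–B2, B2–B3, B1–B4, B2–B5, B1–B6, B4–B7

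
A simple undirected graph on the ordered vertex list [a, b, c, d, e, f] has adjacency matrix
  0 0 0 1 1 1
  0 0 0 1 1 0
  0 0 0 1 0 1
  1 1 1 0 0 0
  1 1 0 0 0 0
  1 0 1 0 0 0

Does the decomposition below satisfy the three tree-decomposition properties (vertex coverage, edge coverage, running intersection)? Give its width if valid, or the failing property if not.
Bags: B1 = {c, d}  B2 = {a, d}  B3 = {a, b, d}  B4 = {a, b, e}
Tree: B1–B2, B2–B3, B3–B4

A tree decomposition must satisfy three properties: every vertex lies in some bag; for every edge, both endpoints lie together in some bag; and for every vertex, the bags containing it form a connected subtree. Here vertex f appears in no bag, so the decomposition is invalid.

No — vertex f appears in no bag.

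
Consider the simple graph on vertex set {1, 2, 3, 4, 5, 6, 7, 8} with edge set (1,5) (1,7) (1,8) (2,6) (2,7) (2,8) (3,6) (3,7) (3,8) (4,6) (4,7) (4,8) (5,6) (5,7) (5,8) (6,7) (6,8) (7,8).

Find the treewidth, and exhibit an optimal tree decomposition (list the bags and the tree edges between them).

Each bag holds 4 vertices, so the decomposition has width 3, which upper-bounds the treewidth. For the lower bound, the 4 vertices {1, 5, 7, 8} are pairwise adjacent, and any tree decomposition puts a clique entirely inside one bag — forcing width ≥ 3. Combining the bounds, tw(G) = 3.

Treewidth 3.
Bags: B1 = {4, 6, 7, 8}  B2 = {2, 6, 7, 8}  B3 = {5, 6, 7, 8}  B4 = {1, 5, 7, 8}  B5 = {3, 6, 7, 8}
Tree: B1–B2, B2–B3, B3–B4, B3–B5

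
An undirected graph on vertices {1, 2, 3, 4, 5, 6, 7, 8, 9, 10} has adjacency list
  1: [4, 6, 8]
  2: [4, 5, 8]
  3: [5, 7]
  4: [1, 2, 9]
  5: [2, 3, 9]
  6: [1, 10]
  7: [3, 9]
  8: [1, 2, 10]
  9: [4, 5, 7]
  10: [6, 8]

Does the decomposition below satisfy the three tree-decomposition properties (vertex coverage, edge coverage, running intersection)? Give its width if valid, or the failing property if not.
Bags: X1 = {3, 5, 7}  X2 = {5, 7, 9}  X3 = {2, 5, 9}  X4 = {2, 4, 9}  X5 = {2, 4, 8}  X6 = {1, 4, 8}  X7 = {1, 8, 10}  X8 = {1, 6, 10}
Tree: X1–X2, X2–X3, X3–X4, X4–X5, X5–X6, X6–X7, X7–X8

Vertex coverage: the bags together contain {1, 2, 3, 4, 5, 6, 7, 8, 9, 10}, the full vertex set. Edge coverage: each edge of G has both endpoints in at least one bag. Running intersection: for every vertex, the bags containing it form a connected subtree. All three properties hold, so this is a valid tree decomposition of width max|bag| − 1 = 2, and hence tw(G) ≤ 2.

Yes; width 2.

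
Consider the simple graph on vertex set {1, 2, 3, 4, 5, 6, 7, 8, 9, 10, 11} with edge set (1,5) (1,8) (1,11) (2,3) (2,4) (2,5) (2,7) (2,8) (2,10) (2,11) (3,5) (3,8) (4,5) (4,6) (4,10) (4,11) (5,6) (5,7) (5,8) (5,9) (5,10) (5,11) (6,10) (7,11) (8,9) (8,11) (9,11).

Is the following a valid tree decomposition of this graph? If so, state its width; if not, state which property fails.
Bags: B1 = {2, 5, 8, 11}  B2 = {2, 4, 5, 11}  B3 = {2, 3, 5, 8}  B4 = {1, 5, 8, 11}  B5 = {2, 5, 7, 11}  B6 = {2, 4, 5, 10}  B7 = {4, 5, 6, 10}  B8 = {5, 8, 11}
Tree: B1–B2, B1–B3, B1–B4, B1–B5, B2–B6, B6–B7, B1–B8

No — vertex 9 appears in no bag.

A tree decomposition must satisfy three properties: every vertex lies in some bag; for every edge, both endpoints lie together in some bag; and for every vertex, the bags containing it form a connected subtree. Here vertex 9 appears in no bag, so the decomposition is invalid.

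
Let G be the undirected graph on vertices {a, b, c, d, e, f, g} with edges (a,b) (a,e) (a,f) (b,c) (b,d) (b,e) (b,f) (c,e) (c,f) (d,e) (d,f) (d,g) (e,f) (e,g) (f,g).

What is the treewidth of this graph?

3

A width-3 tree decomposition is:
Bags: B1 = {b, d, e, f}  B2 = {a, b, e, f}  B3 = {d, e, f, g}  B4 = {b, c, e, f}
Tree: B1–B2, B1–B3, B1–B4
Every bag has size at most 4, so the width is 4 − 1 = 3 and tw(G) ≤ 3. For the lower bound, the 4 vertices {d, e, f, g} are pairwise adjacent, and any tree decomposition puts a clique entirely inside one bag — forcing width ≥ 3. Hence tw(G) = 3 exactly.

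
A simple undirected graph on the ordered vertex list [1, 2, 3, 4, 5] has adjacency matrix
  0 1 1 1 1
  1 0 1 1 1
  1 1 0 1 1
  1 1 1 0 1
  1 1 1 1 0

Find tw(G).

4

A width-4 tree decomposition is:
Bags: B1 = {1, 2, 3, 4, 5}
Tree: (single bag)
With just one bag of size 5, the width is 5 − 1 = 4, so tw(G) ≤ 4. Conversely, {1, 2, 3, 4, 5} is a clique of size 5, and the vertices of any clique must share a bag in every tree decomposition; so some bag has ≥ 5 vertices and tw(G) ≥ 4. Combining the bounds, tw(G) = 4.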